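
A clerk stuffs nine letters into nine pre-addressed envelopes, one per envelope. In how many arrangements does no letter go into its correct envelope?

133496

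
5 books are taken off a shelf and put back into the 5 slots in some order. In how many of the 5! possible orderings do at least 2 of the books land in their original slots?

31

Sum C(5,i)·!(5-i) for i = 2..5:
  i=2: C(5,2)·!3 = 10·2 = 20
  i=3: C(5,3)·!2 = 10·1 = 10
  i=4: C(5,4)·!1 = 5·0 = 0
  i=5: C(5,5)·!0 = 1·1 = 1
Total = 31.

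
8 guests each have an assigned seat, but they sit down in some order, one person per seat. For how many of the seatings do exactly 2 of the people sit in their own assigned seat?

7420

Pick the 2 fixed positions: C(8,2) = 28 ways.
The other 6 form a derangement: !6 = 265.
Total: 28 × 265 = 7420.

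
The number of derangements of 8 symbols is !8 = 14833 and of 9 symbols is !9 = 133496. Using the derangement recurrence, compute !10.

!10 = (10-1)·(!9 + !8) = 9·(133496 + 14833) = 9·148329 = 1334961.

1334961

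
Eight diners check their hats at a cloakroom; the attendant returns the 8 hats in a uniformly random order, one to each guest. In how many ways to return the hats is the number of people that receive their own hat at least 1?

Sum C(8,i)·!(8-i) for i = 1..8:
  i=1: C(8,1)·!7 = 8·1854 = 14832
  i=2: C(8,2)·!6 = 28·265 = 7420
  i=3: C(8,3)·!5 = 56·44 = 2464
  i=4: C(8,4)·!4 = 70·9 = 630
  i=5: C(8,5)·!3 = 56·2 = 112
  i=6: C(8,6)·!2 = 28·1 = 28
  i=7: C(8,7)·!1 = 8·0 = 0
  i=8: C(8,8)·!0 = 1·1 = 1
Total = 25487.

25487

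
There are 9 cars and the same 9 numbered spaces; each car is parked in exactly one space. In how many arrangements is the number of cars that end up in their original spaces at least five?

# with exactly i fixed is C(9,i)·!(9-i); sum over i=5..9:
  i=5: C(9,5)·!4 = 126·9 = 1134
  i=6: C(9,6)·!3 = 84·2 = 168
  i=7: C(9,7)·!2 = 36·1 = 36
  i=8: C(9,8)·!1 = 9·0 = 0
  i=9: C(9,9)·!0 = 1·1 = 1
Total = 1339.

1339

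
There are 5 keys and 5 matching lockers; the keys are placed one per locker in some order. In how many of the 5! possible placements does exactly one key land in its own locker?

45

Pick the single fixed position: C(5,1) = 5 ways.
The remaining 4 must be deranged: !4 = 9.
Total: 5 × 9 = 45.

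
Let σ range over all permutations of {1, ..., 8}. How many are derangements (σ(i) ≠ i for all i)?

The number of derangements of 8 is !8 = Σ_{k=0}^{8} (-1)^k·8!/k!
= 8! - 8!/1! + 8!/2! - 8!/3! + 8!/4! - 8!/5! + 8!/6! - 8!/7! + 8!/8!
= 40320 - 40320 + 20160 - 6720 + 1680 - 336 + 56 - 8 + 1
= 14833

14833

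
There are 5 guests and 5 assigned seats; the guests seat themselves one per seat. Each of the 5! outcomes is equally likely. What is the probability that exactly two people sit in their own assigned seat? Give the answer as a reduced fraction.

1/6

Favorable outcomes: C(5,2)·!3 = 10·2 = 20.
Total outcomes: 5! = 120.
Probability = 20/120 = 1/6.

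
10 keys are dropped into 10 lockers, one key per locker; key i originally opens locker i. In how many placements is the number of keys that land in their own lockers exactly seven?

240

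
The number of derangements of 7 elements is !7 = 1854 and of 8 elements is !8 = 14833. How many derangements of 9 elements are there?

133496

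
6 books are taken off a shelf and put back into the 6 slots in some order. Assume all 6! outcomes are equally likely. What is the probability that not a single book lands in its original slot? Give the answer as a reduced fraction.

Favorable outcomes: !6 = 265.
Total outcomes: 6! = 720.
Probability = 265/720 = 53/144.

53/144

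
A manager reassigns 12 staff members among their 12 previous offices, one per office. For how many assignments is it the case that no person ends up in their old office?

The subfactorial !12 = [12!/e] (nearest integer).
12! = 479001600, and 479001600/e ≈ 176214840.93, so !12 = 176214841.

176214841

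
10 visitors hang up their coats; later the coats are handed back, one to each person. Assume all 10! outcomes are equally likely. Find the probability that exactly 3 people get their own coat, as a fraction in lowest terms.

Favorable outcomes: C(10,3)·!7 = 120·1854 = 222480.
Total outcomes: 10! = 3628800.
Probability = 222480/3628800 = 103/1680.

103/1680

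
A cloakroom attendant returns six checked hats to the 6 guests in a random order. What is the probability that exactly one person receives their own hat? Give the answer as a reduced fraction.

11/30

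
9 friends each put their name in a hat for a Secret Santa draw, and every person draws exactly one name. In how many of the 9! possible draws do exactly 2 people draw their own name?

66744

Choose which 2 of the 9 are fixed: C(9,2) = 36.
The remaining 7 must be deranged: !7 = 1854.
Total: 36 × 1854 = 66744.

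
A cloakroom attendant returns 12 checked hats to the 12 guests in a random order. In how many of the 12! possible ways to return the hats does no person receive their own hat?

176214841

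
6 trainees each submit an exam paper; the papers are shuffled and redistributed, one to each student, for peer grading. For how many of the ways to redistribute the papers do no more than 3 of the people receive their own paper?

Sum C(6,i)·!(6-i) for i = 0..3:
  i=0: C(6,0)·!6 = 1·265 = 265
  i=1: C(6,1)·!5 = 6·44 = 264
  i=2: C(6,2)·!4 = 15·9 = 135
  i=3: C(6,3)·!3 = 20·2 = 40
Total = 704.

704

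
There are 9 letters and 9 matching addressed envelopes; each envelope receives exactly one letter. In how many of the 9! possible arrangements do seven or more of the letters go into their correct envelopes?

# with exactly i fixed is C(9,i)·!(9-i); sum over i=7..9:
  i=7: C(9,7)·!2 = 36·1 = 36
  i=8: C(9,8)·!1 = 9·0 = 0
  i=9: C(9,9)·!0 = 1·1 = 1
Total = 37.

37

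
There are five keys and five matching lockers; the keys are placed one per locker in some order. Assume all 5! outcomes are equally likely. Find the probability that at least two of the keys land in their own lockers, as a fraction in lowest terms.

Favorable outcomes: Σ_{i≥2} C(5,i)·!(5-i) = 10·2 + 10·1 + 5·0 + 1·1 = 31.
Total outcomes: 5! = 120.
Probability = 31/120 = 31/120.

31/120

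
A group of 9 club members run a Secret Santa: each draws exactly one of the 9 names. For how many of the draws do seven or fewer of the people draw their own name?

362879

# with exactly i fixed is C(9,i)·!(9-i); sum over i=0..7:
  i=0: C(9,0)·!9 = 1·133496 = 133496
  i=1: C(9,1)·!8 = 9·14833 = 133497
  i=2: C(9,2)·!7 = 36·1854 = 66744
  i=3: C(9,3)·!6 = 84·265 = 22260
  i=4: C(9,4)·!5 = 126·44 = 5544
  i=5: C(9,5)·!4 = 126·9 = 1134
  i=6: C(9,6)·!3 = 84·2 = 168
  i=7: C(9,7)·!2 = 36·1 = 36
Total = 362879.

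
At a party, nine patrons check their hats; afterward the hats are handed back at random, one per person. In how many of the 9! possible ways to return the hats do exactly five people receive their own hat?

1134

Pick the 5 fixed positions: C(9,5) = 126 ways.
The remaining 4 must be deranged: !4 = 9.
Total: 126 × 9 = 1134.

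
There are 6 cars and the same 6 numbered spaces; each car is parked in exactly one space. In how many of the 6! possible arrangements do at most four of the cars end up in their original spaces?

719

# with exactly i fixed is C(6,i)·!(6-i); sum over i=0..4:
  i=0: C(6,0)·!6 = 1·265 = 265
  i=1: C(6,1)·!5 = 6·44 = 264
  i=2: C(6,2)·!4 = 15·9 = 135
  i=3: C(6,3)·!3 = 20·2 = 40
  i=4: C(6,4)·!2 = 15·1 = 15
Total = 719.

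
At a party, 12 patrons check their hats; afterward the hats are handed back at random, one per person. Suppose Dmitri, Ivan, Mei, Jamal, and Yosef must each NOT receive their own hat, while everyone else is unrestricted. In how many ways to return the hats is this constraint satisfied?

312273360

Let A_j be the event that the j-th constrained one is fixed. By inclusion-exclusion over the 5 events:
Σ_{j=0}^{5} (-1)^j C(5,j)(12-j)!
= C(5,0)·12! - C(5,1)·11! + C(5,2)·10! - C(5,3)·9! + C(5,4)·8! - C(5,5)·7!
= 479001600 - 199584000 + 36288000 - 3628800 + 201600 - 5040
= 312273360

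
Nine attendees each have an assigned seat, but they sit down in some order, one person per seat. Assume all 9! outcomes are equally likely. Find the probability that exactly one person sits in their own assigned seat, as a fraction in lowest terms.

Favorable outcomes: C(9,1)·!8 = 9·14833 = 133497.
Total outcomes: 9! = 362880.
Probability = 133497/362880 = 2119/5760.

2119/5760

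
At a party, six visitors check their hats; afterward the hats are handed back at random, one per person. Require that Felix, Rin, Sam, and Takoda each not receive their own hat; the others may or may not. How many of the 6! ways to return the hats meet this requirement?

362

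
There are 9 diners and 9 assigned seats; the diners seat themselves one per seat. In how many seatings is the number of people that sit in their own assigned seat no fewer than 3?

29143

Sum C(9,i)·!(9-i) for i = 3..9:
  i=3: C(9,3)·!6 = 84·265 = 22260
  i=4: C(9,4)·!5 = 126·44 = 5544
  i=5: C(9,5)·!4 = 126·9 = 1134
  i=6: C(9,6)·!3 = 84·2 = 168
  i=7: C(9,7)·!2 = 36·1 = 36
  i=8: C(9,8)·!1 = 9·0 = 0
  i=9: C(9,9)·!0 = 1·1 = 1
Total = 29143.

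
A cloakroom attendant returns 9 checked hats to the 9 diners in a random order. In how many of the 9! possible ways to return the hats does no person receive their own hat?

133496

Recurrence: !9 = 9·!8 + (-1)^9.
!9 = 9·14833 - 1 = 133496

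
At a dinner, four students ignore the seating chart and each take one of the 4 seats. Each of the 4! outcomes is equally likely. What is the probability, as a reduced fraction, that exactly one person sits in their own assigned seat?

Favorable outcomes: C(4,1)·!3 = 4·2 = 8.
Total outcomes: 4! = 24.
Probability = 8/24 = 1/3.

1/3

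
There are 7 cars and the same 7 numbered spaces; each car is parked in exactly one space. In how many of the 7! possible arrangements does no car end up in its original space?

!7 is the nearest integer to 7!/e.
7! = 5040, and 5040/e ≈ 1854.11, so !7 = 1854.

1854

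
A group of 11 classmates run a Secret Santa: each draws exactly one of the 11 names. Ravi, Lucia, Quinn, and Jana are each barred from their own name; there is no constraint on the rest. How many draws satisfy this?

Inclusion-exclusion on the 4 forbidden self-matches:
Σ_{j=0}^{4} (-1)^j C(4,j)(11-j)!
= C(4,0)·11! - C(4,1)·10! + C(4,2)·9! - C(4,3)·8! + C(4,4)·7!
= 39916800 - 14515200 + 2177280 - 161280 + 5040
= 27422640

27422640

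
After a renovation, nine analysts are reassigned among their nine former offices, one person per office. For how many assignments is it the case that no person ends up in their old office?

!9 is the nearest integer to 9!/e.
9! = 362880, and 362880/e ≈ 133496.09, so !9 = 133496.

133496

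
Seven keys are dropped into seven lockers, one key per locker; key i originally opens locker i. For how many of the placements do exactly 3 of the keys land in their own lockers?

315

Pick the 3 fixed positions: C(7,3) = 35 ways.
The remaining 4 must be deranged: !4 = 9.
Total: 35 × 9 = 315.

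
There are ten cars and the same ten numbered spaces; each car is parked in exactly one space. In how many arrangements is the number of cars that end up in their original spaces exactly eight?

Choose which 8 of the 10 are fixed: C(10,8) = 45.
The other 2 form a derangement: !2 = 1.
Total: 45 × 1 = 45.

45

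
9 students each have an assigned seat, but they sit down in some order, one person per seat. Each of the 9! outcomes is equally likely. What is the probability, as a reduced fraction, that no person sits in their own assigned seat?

16687/45360

Favorable outcomes: !9 = 133496.
Total outcomes: 9! = 362880.
Probability = 133496/362880 = 16687/45360.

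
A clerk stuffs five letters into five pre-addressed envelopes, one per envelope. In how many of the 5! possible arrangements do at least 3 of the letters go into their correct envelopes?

11

# with exactly i fixed is C(5,i)·!(5-i); sum over i=3..5:
  i=3: C(5,3)·!2 = 10·1 = 10
  i=4: C(5,4)·!1 = 5·0 = 0
  i=5: C(5,5)·!0 = 1·1 = 1
Total = 11.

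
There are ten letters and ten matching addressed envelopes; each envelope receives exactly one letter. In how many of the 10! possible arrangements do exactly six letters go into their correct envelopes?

Choose which 6 of the 10 are fixed: C(10,6) = 210.
The other 4 form a derangement: !4 = 9.
Total: 210 × 9 = 1890.

1890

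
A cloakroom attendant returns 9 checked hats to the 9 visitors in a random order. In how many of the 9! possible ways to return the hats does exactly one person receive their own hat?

133497

Choose which one of the 9 is fixed: C(9,1) = 9.
The remaining 8 must be deranged: !8 = 14833.
Total: 9 × 14833 = 133497.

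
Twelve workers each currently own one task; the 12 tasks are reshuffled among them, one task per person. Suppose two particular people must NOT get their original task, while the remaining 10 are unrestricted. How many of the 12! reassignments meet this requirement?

402796800

Let A_j be the event that the j-th constrained one is fixed. By inclusion-exclusion over the 2 events:
Σ_{j=0}^{2} (-1)^j C(2,j)(12-j)!
= C(2,0)·12! - C(2,1)·11! + C(2,2)·10!
= 479001600 - 79833600 + 3628800
= 402796800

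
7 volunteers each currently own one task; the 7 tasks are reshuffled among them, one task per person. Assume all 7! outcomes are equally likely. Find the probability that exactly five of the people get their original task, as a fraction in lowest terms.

1/240

Favorable outcomes: C(7,5)·!2 = 21·1 = 21.
Total outcomes: 7! = 5040.
Probability = 21/5040 = 1/240.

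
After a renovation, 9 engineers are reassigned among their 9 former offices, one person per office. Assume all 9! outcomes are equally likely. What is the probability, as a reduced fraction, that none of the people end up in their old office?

Favorable outcomes: !9 = 133496.
Total outcomes: 9! = 362880.
Probability = 133496/362880 = 16687/45360.

16687/45360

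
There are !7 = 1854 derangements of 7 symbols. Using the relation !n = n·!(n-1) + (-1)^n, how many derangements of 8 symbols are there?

14833

!8 = 8·1854 + 1 = 14833.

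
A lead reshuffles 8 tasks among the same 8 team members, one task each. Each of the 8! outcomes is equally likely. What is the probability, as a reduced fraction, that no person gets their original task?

2119/5760

Favorable outcomes: !8 = 14833.
Total outcomes: 8! = 40320.
Probability = 14833/40320 = 2119/5760.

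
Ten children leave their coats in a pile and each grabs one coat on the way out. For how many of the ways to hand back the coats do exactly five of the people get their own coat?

11088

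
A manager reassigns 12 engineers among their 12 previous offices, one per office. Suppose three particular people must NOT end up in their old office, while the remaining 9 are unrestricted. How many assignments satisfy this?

Inclusion-exclusion on the 3 forbidden self-matches:
Σ_{j=0}^{3} (-1)^j C(3,j)(12-j)!
= C(3,0)·12! - C(3,1)·11! + C(3,2)·10! - C(3,3)·9!
= 479001600 - 119750400 + 10886400 - 362880
= 369774720

369774720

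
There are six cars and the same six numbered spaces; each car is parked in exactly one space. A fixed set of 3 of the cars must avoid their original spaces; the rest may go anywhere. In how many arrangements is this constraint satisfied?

426

Inclusion-exclusion on the 3 forbidden self-matches:
Σ_{j=0}^{3} (-1)^j C(3,j)(6-j)!
= C(3,0)·6! - C(3,1)·5! + C(3,2)·4! - C(3,3)·3!
= 720 - 360 + 72 - 6
= 426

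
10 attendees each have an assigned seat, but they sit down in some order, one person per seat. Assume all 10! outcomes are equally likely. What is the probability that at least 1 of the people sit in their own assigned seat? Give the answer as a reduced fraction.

28319/44800

Favorable outcomes: Σ_{i≥1} C(10,i)·!(10-i) = 10·133496 + 45·14833 + 120·1854 + 210·265 + 252·44 + 210·9 + 120·2 + 45·1 + 10·0 + 1·1 = 2293839.
Total outcomes: 10! = 3628800.
Probability = 2293839/3628800 = 28319/44800.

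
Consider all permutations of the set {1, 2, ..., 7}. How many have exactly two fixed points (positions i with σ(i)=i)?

924

Choose which 2 of the 7 are fixed: C(7,2) = 21.
The other 5 form a derangement: !5 = 44.
Total: 21 × 44 = 924.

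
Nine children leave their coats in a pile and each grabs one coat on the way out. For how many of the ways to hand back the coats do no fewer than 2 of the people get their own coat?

95887

Sum C(9,i)·!(9-i) for i = 2..9:
  i=2: C(9,2)·!7 = 36·1854 = 66744
  i=3: C(9,3)·!6 = 84·265 = 22260
  i=4: C(9,4)·!5 = 126·44 = 5544
  i=5: C(9,5)·!4 = 126·9 = 1134
  i=6: C(9,6)·!3 = 84·2 = 168
  i=7: C(9,7)·!2 = 36·1 = 36
  i=8: C(9,8)·!1 = 9·0 = 0
  i=9: C(9,9)·!0 = 1·1 = 1
Total = 95887.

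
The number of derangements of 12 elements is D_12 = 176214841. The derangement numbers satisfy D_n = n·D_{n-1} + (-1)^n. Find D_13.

2290792932

D_13 = 13·176214841 - 1 = 2290792932.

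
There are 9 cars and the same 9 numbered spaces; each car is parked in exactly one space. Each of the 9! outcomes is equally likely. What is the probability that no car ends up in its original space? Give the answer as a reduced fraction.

Favorable outcomes: !9 = 133496.
Total outcomes: 9! = 362880.
Probability = 133496/362880 = 16687/45360.

16687/45360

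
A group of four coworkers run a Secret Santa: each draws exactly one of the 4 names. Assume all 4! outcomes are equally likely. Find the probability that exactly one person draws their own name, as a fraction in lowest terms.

1/3

Favorable outcomes: C(4,1)·!3 = 4·2 = 8.
Total outcomes: 4! = 24.
Probability = 8/24 = 1/3.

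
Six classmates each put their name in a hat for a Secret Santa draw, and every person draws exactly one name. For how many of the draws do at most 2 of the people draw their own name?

Sum C(6,i)·!(6-i) for i = 0..2:
  i=0: C(6,0)·!6 = 1·265 = 265
  i=1: C(6,1)·!5 = 6·44 = 264
  i=2: C(6,2)·!4 = 15·9 = 135
Total = 664.

664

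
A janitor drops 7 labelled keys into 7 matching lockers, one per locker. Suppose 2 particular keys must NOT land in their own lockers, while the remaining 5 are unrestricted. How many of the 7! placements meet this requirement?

Let A_j be the event that the j-th constrained one is fixed. By inclusion-exclusion over the 2 events:
Σ_{j=0}^{2} (-1)^j C(2,j)(7-j)!
= C(2,0)·7! - C(2,1)·6! + C(2,2)·5!
= 5040 - 1440 + 120
= 3720

3720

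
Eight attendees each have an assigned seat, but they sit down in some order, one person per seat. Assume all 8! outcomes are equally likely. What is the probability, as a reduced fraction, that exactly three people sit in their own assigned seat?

Favorable outcomes: C(8,3)·!5 = 56·44 = 2464.
Total outcomes: 8! = 40320.
Probability = 2464/40320 = 11/180.

11/180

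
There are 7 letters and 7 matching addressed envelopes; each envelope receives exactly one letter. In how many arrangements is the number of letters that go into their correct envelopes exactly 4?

70

Choose which 4 of the 7 are fixed: C(7,4) = 35.
The other 3 form a derangement: !3 = 2.
Total: 35 × 2 = 70.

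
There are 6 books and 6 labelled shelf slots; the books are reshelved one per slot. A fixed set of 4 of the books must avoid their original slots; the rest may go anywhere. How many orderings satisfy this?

Let A_j be the event that the j-th constrained one is fixed. By inclusion-exclusion over the 4 events:
Σ_{j=0}^{4} (-1)^j C(4,j)(6-j)!
= C(4,0)·6! - C(4,1)·5! + C(4,2)·4! - C(4,3)·3! + C(4,4)·2!
= 720 - 480 + 144 - 24 + 2
= 362

362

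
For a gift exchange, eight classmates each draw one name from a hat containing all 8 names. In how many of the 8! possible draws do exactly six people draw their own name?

Pick the 6 fixed positions: C(8,6) = 28 ways.
The other 2 form a derangement: !2 = 1.
Total: 28 × 1 = 28.

28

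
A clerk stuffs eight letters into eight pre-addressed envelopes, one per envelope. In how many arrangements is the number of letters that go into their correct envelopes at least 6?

29

# with exactly i fixed is C(8,i)·!(8-i); sum over i=6..8:
  i=6: C(8,6)·!2 = 28·1 = 28
  i=7: C(8,7)·!1 = 8·0 = 0
  i=8: C(8,8)·!0 = 1·1 = 1
Total = 29.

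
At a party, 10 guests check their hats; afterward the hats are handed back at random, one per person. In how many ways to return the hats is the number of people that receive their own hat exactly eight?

45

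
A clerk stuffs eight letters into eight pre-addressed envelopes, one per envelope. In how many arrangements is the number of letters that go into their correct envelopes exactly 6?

28

Pick the 6 fixed positions: C(8,6) = 28 ways.
The other 2 form a derangement: !2 = 1.
Total: 28 × 1 = 28.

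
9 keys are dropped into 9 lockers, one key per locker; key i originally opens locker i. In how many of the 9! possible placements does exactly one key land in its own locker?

133497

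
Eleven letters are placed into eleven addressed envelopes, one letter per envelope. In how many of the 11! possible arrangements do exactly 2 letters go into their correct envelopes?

Pick the 2 fixed positions: C(11,2) = 55 ways.
The other 9 form a derangement: !9 = 133496.
Total: 55 × 133496 = 7342280.

7342280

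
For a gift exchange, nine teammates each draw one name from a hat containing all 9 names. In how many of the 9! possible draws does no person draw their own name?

Use !n = (n-1)(!(n-1) + !(n-2)).
!9 = 8·(14833 + 1854) = 8·16687 = 133496

133496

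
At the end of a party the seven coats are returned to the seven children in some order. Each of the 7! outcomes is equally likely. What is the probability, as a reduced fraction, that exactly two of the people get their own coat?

11/60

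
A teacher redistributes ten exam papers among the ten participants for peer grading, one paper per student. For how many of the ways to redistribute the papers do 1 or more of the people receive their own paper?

2293839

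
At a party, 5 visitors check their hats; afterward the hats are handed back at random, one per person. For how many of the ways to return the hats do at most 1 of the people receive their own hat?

# with exactly i fixed is C(5,i)·!(5-i); sum over i=0..1:
  i=0: C(5,0)·!5 = 1·44 = 44
  i=1: C(5,1)·!4 = 5·9 = 45
Total = 89.

89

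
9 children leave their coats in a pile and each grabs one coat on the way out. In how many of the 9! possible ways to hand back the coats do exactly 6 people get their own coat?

Choose which 6 of the 9 are fixed: C(9,6) = 84.
The other 3 form a derangement: !3 = 2.
Total: 84 × 2 = 168.

168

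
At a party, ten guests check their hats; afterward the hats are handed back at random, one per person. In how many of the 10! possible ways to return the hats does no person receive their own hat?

Use !n = (n-1)(!(n-1) + !(n-2)).
!10 = 9·(133496 + 14833) = 9·148329 = 1334961

1334961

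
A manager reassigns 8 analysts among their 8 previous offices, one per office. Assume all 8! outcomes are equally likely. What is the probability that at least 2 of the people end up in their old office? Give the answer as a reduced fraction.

Favorable outcomes: Σ_{i≥2} C(8,i)·!(8-i) = 28·265 + 56·44 + 70·9 + 56·2 + 28·1 + 8·0 + 1·1 = 10655.
Total outcomes: 8! = 40320.
Probability = 10655/40320 = 2131/8064.

2131/8064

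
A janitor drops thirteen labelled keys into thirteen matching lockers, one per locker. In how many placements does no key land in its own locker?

2290792932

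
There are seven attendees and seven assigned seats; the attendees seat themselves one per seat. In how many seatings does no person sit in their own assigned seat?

1854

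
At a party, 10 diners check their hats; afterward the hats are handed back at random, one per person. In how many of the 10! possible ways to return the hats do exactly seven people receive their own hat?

Choose which 7 of the 10 are fixed: C(10,7) = 120.
The remaining 3 must be deranged: !3 = 2.
Total: 120 × 2 = 240.

240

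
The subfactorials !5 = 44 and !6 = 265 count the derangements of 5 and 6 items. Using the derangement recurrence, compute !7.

1854

!7 = (7-1)·(!6 + !5) = 6·(265 + 44) = 6·309 = 1854.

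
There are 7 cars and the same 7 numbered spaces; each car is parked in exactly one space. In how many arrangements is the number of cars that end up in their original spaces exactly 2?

924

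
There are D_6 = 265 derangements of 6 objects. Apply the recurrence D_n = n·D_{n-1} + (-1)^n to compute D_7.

D_7 = 7·265 - 1 = 1854.

1854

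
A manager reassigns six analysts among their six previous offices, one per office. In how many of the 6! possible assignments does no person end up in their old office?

265

Recurrence: !6 = 6·!5 + (-1)^6.
!6 = 6·44 + 1 = 265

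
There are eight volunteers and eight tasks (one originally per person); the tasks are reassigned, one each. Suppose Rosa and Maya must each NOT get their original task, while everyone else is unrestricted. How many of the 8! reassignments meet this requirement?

30960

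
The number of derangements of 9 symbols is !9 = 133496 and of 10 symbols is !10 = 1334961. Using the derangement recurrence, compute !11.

14684570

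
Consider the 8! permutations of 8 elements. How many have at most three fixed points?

Sum C(8,i)·!(8-i) for i = 0..3:
  i=0: C(8,0)·!8 = 1·14833 = 14833
  i=1: C(8,1)·!7 = 8·1854 = 14832
  i=2: C(8,2)·!6 = 28·265 = 7420
  i=3: C(8,3)·!5 = 56·44 = 2464
Total = 39549.

39549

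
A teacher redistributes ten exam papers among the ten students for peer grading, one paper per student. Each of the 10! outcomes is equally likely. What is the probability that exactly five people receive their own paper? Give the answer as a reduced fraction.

11/3600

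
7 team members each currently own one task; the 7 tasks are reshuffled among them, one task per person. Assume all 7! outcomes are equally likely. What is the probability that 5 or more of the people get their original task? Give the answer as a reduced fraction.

11/2520

Favorable outcomes: Σ_{i≥5} C(7,i)·!(7-i) = 21·1 + 7·0 + 1·1 = 22.
Total outcomes: 7! = 5040.
Probability = 22/5040 = 11/2520.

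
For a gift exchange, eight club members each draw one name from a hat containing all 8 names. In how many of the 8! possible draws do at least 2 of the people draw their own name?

Sum C(8,i)·!(8-i) for i = 2..8:
  i=2: C(8,2)·!6 = 28·265 = 7420
  i=3: C(8,3)·!5 = 56·44 = 2464
  i=4: C(8,4)·!4 = 70·9 = 630
  i=5: C(8,5)·!3 = 56·2 = 112
  i=6: C(8,6)·!2 = 28·1 = 28
  i=7: C(8,7)·!1 = 8·0 = 0
  i=8: C(8,8)·!0 = 1·1 = 1
Total = 10655.

10655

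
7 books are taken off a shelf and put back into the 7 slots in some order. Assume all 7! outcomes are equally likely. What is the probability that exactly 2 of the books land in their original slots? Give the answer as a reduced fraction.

11/60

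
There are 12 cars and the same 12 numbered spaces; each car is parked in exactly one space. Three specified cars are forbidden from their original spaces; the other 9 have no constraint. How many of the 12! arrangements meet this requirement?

Inclusion-exclusion on the 3 forbidden self-matches:
Σ_{j=0}^{3} (-1)^j C(3,j)(12-j)!
= C(3,0)·12! - C(3,1)·11! + C(3,2)·10! - C(3,3)·9!
= 479001600 - 119750400 + 10886400 - 362880
= 369774720

369774720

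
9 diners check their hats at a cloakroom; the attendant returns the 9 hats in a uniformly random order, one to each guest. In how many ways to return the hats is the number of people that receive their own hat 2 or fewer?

# with exactly i fixed is C(9,i)·!(9-i); sum over i=0..2:
  i=0: C(9,0)·!9 = 1·133496 = 133496
  i=1: C(9,1)·!8 = 9·14833 = 133497
  i=2: C(9,2)·!7 = 36·1854 = 66744
Total = 333737.

333737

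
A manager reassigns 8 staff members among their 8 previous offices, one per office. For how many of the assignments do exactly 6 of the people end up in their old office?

28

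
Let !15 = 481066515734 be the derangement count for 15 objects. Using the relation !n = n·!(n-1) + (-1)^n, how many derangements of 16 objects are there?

7697064251745

!16 = 16·481066515734 + 1 = 7697064251745.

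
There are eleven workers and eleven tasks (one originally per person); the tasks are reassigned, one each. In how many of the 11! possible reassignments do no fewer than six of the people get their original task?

23684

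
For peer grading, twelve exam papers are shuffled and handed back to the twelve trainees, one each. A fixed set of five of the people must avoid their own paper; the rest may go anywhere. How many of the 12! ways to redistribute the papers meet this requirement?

312273360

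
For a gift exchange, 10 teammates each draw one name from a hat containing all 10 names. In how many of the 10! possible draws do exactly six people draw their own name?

1890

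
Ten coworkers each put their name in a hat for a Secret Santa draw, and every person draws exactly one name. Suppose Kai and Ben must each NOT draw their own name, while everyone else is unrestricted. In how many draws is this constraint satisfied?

Inclusion-exclusion on the 2 forbidden self-matches:
Σ_{j=0}^{2} (-1)^j C(2,j)(10-j)!
= C(2,0)·10! - C(2,1)·9! + C(2,2)·8!
= 3628800 - 725760 + 40320
= 2943360

2943360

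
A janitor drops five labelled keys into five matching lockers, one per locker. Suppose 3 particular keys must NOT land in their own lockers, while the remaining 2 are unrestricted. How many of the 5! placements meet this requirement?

64

Let A_j be the event that the j-th constrained one is fixed. By inclusion-exclusion over the 3 events:
Σ_{j=0}^{3} (-1)^j C(3,j)(5-j)!
= C(3,0)·5! - C(3,1)·4! + C(3,2)·3! - C(3,3)·2!
= 120 - 72 + 18 - 2
= 64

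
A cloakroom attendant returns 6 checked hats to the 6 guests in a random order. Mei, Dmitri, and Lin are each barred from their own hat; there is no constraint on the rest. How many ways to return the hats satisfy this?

Inclusion-exclusion on the 3 forbidden self-matches:
Σ_{j=0}^{3} (-1)^j C(3,j)(6-j)!
= C(3,0)·6! - C(3,1)·5! + C(3,2)·4! - C(3,3)·3!
= 720 - 360 + 72 - 6
= 426

426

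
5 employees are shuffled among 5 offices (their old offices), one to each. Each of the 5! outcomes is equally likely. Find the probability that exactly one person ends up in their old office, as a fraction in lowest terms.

3/8

Favorable outcomes: C(5,1)·!4 = 5·9 = 45.
Total outcomes: 5! = 120.
Probability = 45/120 = 3/8.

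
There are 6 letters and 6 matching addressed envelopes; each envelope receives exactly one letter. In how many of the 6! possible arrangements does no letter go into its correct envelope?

!6 is the nearest integer to 6!/e.
6! = 720, and 720/e ≈ 264.87, so !6 = 265.

265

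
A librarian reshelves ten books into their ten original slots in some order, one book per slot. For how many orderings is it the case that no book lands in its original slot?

1334961

!10 is the nearest integer to 10!/e.
10! = 3628800, and 3628800/e ≈ 1334960.92, so !10 = 1334961.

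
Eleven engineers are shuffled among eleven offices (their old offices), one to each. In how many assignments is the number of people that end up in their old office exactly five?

122430

Choose which 5 of the 11 are fixed: C(11,5) = 462.
The other 6 form a derangement: !6 = 265.
Total: 462 × 265 = 122430.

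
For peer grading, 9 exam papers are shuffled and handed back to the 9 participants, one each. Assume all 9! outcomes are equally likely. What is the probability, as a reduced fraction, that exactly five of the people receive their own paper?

Favorable outcomes: C(9,5)·!4 = 126·9 = 1134.
Total outcomes: 9! = 362880.
Probability = 1134/362880 = 1/320.

1/320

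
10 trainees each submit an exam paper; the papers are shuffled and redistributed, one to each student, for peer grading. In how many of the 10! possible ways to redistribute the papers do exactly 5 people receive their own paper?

11088

Pick the 5 fixed positions: C(10,5) = 252 ways.
The remaining 5 must be deranged: !5 = 44.
Total: 252 × 44 = 11088.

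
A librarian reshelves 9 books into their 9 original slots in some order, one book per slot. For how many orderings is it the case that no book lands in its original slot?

133496

By inclusion-exclusion, !9 = Σ (-1)^k · 9!/k! for k=0..9
= 9! - 9!/1! + 9!/2! - 9!/3! + 9!/4! - 9!/5! + 9!/6! - 9!/7! + 9!/8! - 9!/9!
= 362880 - 362880 + 181440 - 60480 + 15120 - 3024 + 504 - 72 + 9 - 1
= 133496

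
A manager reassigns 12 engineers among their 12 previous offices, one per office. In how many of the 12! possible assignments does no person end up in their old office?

176214841

Use !n = n·!(n-1) + (-1)^n.
!12 = 12·14684570 + 1 = 176214841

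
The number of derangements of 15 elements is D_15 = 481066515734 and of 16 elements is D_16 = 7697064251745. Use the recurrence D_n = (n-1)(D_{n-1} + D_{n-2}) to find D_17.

D_17 = (17-1)·(D_16 + D_15) = 16·(7697064251745 + 481066515734) = 16·8178130767479 = 130850092279664.

130850092279664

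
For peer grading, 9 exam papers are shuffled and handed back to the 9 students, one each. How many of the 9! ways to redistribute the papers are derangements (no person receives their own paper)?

133496

Use !n = (n-1)(!(n-1) + !(n-2)).
!9 = 8·(14833 + 1854) = 8·16687 = 133496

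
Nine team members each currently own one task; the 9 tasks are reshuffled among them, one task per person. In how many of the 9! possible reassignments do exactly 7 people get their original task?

36

Choose which 7 of the 9 are fixed: C(9,7) = 36.
The remaining 2 must be deranged: !2 = 1.
Total: 36 × 1 = 36.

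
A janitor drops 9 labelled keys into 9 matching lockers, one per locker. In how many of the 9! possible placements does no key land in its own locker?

133496

!9 is the nearest integer to 9!/e.
9! = 362880, and 362880/e ≈ 133496.09, so !9 = 133496.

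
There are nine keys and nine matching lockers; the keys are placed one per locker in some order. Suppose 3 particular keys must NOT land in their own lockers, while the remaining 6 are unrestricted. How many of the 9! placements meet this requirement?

256320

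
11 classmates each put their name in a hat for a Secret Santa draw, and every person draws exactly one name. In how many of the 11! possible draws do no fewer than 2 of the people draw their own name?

Sum C(11,i)·!(11-i) for i = 2..11:
  i=2: C(11,2)·!9 = 55·133496 = 7342280
  i=3: C(11,3)·!8 = 165·14833 = 2447445
  i=4: C(11,4)·!7 = 330·1854 = 611820
  i=5: C(11,5)·!6 = 462·265 = 122430
  i=6: C(11,6)·!5 = 462·44 = 20328
  i=7: C(11,7)·!4 = 330·9 = 2970
  i=8: C(11,8)·!3 = 165·2 = 330
  i=9: C(11,9)·!2 = 55·1 = 55
  i=10: C(11,10)·!1 = 11·0 = 0
  i=11: C(11,11)·!0 = 1·1 = 1
Total = 10547659.

10547659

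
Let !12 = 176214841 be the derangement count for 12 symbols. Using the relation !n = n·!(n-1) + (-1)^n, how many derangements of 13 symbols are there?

!13 = 13·176214841 - 1 = 2290792932.

2290792932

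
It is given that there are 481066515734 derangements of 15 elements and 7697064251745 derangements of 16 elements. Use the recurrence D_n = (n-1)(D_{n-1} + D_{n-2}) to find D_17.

D_17 = (17-1)·(D_16 + D_15) = 16·(7697064251745 + 481066515734) = 16·8178130767479 = 130850092279664.

130850092279664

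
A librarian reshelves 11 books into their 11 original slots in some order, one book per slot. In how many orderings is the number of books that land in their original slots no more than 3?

Sum C(11,i)·!(11-i) for i = 0..3:
  i=0: C(11,0)·!11 = 1·14684570 = 14684570
  i=1: C(11,1)·!10 = 11·1334961 = 14684571
  i=2: C(11,2)·!9 = 55·133496 = 7342280
  i=3: C(11,3)·!8 = 165·14833 = 2447445
Total = 39158866.

39158866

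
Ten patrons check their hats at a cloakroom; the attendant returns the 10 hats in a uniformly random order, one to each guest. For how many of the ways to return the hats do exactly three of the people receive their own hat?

222480

Choose which 3 of the 10 are fixed: C(10,3) = 120.
The remaining 7 must be deranged: !7 = 1854.
Total: 120 × 1854 = 222480.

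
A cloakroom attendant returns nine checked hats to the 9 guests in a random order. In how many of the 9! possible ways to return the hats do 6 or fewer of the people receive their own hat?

362843

# with exactly i fixed is C(9,i)·!(9-i); sum over i=0..6:
  i=0: C(9,0)·!9 = 1·133496 = 133496
  i=1: C(9,1)·!8 = 9·14833 = 133497
  i=2: C(9,2)·!7 = 36·1854 = 66744
  i=3: C(9,3)·!6 = 84·265 = 22260
  i=4: C(9,4)·!5 = 126·44 = 5544
  i=5: C(9,5)·!4 = 126·9 = 1134
  i=6: C(9,6)·!3 = 84·2 = 168
Total = 362843.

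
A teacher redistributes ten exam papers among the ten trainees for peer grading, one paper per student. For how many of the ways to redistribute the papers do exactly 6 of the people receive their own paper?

Choose which 6 of the 10 are fixed: C(10,6) = 210.
The remaining 4 must be deranged: !4 = 9.
Total: 210 × 9 = 1890.

1890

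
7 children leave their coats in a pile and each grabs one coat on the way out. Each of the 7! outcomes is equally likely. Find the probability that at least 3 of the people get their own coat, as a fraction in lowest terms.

Favorable outcomes: Σ_{i≥3} C(7,i)·!(7-i) = 35·9 + 35·2 + 21·1 + 7·0 + 1·1 = 407.
Total outcomes: 7! = 5040.
Probability = 407/5040 = 407/5040.

407/5040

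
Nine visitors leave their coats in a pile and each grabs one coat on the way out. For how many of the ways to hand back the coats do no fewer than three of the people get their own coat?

29143

# with exactly i fixed is C(9,i)·!(9-i); sum over i=3..9:
  i=3: C(9,3)·!6 = 84·265 = 22260
  i=4: C(9,4)·!5 = 126·44 = 5544
  i=5: C(9,5)·!4 = 126·9 = 1134
  i=6: C(9,6)·!3 = 84·2 = 168
  i=7: C(9,7)·!2 = 36·1 = 36
  i=8: C(9,8)·!1 = 9·0 = 0
  i=9: C(9,9)·!0 = 1·1 = 1
Total = 29143.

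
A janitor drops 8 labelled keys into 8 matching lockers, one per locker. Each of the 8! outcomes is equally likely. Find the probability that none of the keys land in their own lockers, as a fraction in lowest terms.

2119/5760

Favorable outcomes: !8 = 14833.
Total outcomes: 8! = 40320.
Probability = 14833/40320 = 2119/5760.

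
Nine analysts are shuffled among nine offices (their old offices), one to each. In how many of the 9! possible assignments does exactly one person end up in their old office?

133497

Pick the single fixed position: C(9,1) = 9 ways.
The other 8 form a derangement: !8 = 14833.
Total: 9 × 14833 = 133497.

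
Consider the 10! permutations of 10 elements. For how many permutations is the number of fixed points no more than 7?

3628754

Sum C(10,i)·!(10-i) for i = 0..7:
  i=0: C(10,0)·!10 = 1·1334961 = 1334961
  i=1: C(10,1)·!9 = 10·133496 = 1334960
  i=2: C(10,2)·!8 = 45·14833 = 667485
  i=3: C(10,3)·!7 = 120·1854 = 222480
  i=4: C(10,4)·!6 = 210·265 = 55650
  i=5: C(10,5)·!5 = 252·44 = 11088
  i=6: C(10,6)·!4 = 210·9 = 1890
  i=7: C(10,7)·!3 = 120·2 = 240
Total = 3628754.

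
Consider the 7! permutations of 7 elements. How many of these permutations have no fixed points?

1854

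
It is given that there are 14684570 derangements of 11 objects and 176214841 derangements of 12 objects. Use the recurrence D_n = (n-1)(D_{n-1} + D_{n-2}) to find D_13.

D_13 = (13-1)·(D_12 + D_11) = 12·(176214841 + 14684570) = 12·190899411 = 2290792932.

2290792932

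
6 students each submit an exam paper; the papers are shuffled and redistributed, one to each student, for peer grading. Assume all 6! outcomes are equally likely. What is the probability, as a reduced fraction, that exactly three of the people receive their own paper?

1/18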